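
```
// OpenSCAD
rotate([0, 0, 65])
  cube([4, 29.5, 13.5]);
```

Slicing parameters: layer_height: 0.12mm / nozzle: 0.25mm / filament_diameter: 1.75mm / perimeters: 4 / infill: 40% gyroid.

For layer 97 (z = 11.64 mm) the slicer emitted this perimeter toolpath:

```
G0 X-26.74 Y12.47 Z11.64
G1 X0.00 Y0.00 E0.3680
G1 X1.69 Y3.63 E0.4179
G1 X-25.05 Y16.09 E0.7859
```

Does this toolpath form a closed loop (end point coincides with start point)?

no

Start point (G0): (-26.74, 12.47). End point (last G1): the path does not return to the start — open.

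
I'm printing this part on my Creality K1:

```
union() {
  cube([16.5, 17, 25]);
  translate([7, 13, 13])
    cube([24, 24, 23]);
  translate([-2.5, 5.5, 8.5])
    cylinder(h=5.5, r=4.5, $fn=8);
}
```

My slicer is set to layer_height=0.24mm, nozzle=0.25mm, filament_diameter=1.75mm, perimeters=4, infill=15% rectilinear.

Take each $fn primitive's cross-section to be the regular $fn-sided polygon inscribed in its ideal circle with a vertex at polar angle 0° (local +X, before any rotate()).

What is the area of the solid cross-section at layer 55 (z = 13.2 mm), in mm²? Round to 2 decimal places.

At z = 13.2 mm: the cube (footprint 16.5×17) is included at this height (area 280.50 mm²); the cube at (7, 13) (footprint 24×24) is included at this height (area 576.00 mm²); the r=4.5 cylinder at (-2.5, 5.5) gives a regular 8-gon of circumradius 4.5 (constant along its height) (area = (8/2)·4.500²·sin(360°/8) = 57.28 mm²); Combining (union): the regions partially overlap — summed areas 913.78 mm² minus the doubly-counted overlap 46.73 mm² gives 867.05 mm² — area = 867.05 mm². Overall, the cross-section is a single solid region. Net area = 867.05 mm².

867.05 mm²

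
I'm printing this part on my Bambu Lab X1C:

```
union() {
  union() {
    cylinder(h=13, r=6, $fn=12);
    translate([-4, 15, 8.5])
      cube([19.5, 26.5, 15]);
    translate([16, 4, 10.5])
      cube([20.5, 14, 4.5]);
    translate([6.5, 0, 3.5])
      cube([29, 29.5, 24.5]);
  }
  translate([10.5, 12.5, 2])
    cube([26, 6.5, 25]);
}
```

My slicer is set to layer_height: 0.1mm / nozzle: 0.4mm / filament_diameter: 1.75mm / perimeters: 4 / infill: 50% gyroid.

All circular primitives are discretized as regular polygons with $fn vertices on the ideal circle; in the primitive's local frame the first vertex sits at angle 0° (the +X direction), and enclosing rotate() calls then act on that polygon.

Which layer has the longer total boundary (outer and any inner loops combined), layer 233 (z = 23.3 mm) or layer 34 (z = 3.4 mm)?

Layer 233 (z = 23.3): the cylinder does not reach this height (z outside [0, 13]); the cube at (-4, 15) (footprint 19.5×26.5) is included at this height (perimeter 92.00 mm); the cube at (16, 4) does not reach this height (z outside [10.5, 15]); the cube at (6.5, 0) is present — its section is the full 29×29.5 rectangle (perimeter 117.00 mm); Combining (union): the regions partially overlap (shared area 130.50 mm²), so the edge portions inside another operand are dropped and the merged outline is re-measured after clipping — boundary = 162.00 mm; the cube at (10.5, 12.5) (footprint 26×6.5) is included at this height (perimeter 65.00 mm); Taking the union: the regions partially overlap (shared area 162.50 mm²), so the edge portions inside another operand are dropped and the merged outline is re-measured after clipping — boundary = 164.00 mm. So its perimeter = 164.00 mm. Layer 34 (z = 3.4): the cylinder: section is a regular 12-gon, circumradius r=6 (perimeter = 2·12·6.000·sin(180°/12) = 37.27 mm); the cube at (-4, 15) does not reach this height (z outside [8.5, 23.5]); the cube at (16, 4) does not reach this height (z outside [10.5, 15]); the cube at (6.5, 0) does not reach this height (z outside [3.5, 28]); Combining (union): only the r=6 cylinder is present, so the union is just that shape — boundary = 37.27 mm; the 26×6.5 cube at (10.5, 12.5) contributes its full rectangle (perimeter 65.00 mm); Merging all regions: the 2 present regions are separate (no shared area or edge), so areas and boundary lengths simply add and each stays a separate island — boundary = 102.27 mm. So its perimeter = 102.27 mm. Layer 233 is larger (164.00 vs 102.27 mm).

layer 233 (z = 23.3 mm)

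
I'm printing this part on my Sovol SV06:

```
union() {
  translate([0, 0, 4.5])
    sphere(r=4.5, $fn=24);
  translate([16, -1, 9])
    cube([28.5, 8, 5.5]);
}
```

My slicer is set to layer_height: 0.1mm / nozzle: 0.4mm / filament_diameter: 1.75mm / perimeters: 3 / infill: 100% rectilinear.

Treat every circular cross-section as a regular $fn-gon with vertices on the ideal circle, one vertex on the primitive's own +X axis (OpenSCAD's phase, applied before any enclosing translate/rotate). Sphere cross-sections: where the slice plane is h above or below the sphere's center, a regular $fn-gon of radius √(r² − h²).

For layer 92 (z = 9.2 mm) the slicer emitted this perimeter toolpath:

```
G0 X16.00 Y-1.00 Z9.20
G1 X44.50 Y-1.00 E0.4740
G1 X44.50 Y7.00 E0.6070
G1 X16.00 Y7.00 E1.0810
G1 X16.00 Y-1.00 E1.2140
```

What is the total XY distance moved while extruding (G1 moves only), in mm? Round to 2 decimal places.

Sum the Euclidean lengths of each G1 segment: total = 73.00 mm.

73.00 mm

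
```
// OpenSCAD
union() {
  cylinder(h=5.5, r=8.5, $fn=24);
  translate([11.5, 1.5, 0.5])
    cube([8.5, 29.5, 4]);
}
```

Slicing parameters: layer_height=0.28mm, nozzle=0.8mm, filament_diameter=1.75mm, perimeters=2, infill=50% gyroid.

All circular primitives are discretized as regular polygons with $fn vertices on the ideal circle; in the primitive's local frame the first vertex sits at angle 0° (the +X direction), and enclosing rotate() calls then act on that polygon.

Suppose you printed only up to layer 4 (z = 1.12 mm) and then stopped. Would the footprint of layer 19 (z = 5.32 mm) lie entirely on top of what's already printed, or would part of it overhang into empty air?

entirely on top

Compare the two slices. At z = 1.12: the cylinder: section is a regular 24-gon, circumradius r=8.5 (area = (24/2)·8.500²·sin(360°/24) = 224.40 mm²); the cube at (11.5, 1.5) (footprint 8.5×29.5) is included at this height (area 250.75 mm²); Taking the union: the 2 present regions are separate (no shared area or edge), so areas and boundary lengths simply add and each stays a separate island — area = 475.15 mm². At z = 5.32: the r=8.5 cylinder gives a regular 24-gon of circumradius 8.5 (constant along its height) (area = (24/2)·8.500²·sin(360°/24) = 224.40 mm²); the cube at (11.5, 1.5) is absent (z outside [0.5, 4.5]); Combining (union): only the r=8.5 cylinder is present, so the union is just that shape — area = 224.40 mm². Checking containment: the cross-section at z = 5.32 is a subset of the cross-section at z = 1.12.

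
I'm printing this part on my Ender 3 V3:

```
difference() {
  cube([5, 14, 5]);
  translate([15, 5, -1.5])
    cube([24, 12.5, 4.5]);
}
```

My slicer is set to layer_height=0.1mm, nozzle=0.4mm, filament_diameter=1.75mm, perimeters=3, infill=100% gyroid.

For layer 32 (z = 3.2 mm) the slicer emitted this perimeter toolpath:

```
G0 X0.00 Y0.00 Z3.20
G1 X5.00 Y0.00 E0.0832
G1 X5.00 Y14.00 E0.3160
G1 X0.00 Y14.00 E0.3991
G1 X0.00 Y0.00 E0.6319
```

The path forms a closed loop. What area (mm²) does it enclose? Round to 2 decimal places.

Apply the shoelace formula to the sequence of (X, Y) vertices; enclosed area = 70.00 mm².

70.00 mm²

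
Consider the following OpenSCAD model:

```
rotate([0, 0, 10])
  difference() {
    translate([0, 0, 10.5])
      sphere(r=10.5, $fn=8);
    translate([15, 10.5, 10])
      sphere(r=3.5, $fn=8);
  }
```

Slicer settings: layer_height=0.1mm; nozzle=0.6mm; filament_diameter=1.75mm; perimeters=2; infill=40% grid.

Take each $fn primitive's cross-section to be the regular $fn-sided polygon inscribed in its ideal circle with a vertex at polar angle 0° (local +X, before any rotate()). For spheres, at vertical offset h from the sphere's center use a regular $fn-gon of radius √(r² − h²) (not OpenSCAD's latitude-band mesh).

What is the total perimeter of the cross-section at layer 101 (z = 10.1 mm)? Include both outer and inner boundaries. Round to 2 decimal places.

At z = 10.1 mm: the sphere: section is a regular 8-gon, circumradius = √(r²−h²) = √(10.5²−0.4²) = 10.492 (perimeter = 2·8·10.492·sin(180°/8) = 64.24 mm); the r=3.5 sphere at (15, 10.5) slices to a regular 8-gon of circumradius 3.499 (√(r²−h²) with h=0.1 from center) (perimeter = 2·8·3.499·sin(180°/8) = 21.42 mm); Taking the first minus the rest: starting from the r=10.5 sphere, the r=3.5 sphere at (15, 10.5) misses the remaining region (no effect) — boundary = 64.24 mm; (whole slice rotated 10° about Z — lengths, areas and connectivity unchanged). Overall, the cross-section is a single solid region. Total boundary length (outer) = 64.24 mm.

64.24 mm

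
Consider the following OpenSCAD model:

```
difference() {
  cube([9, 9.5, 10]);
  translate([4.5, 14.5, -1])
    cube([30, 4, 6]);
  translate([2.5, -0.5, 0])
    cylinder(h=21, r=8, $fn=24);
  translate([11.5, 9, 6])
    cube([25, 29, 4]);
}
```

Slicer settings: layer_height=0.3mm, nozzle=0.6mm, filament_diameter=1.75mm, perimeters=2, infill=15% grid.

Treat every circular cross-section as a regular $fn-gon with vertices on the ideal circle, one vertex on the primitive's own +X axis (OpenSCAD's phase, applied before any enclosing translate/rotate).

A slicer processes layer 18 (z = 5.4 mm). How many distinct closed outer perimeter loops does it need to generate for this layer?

1

At z = 5.4 mm: the cube (footprint 9×9.5) is included at this height; the cube at (4.5, 14.5) does not reach this height (z outside [-1, 5]); the cylinder at (2.5, -0.5): section is a regular 24-gon, circumradius r=8; the cube at (11.5, 9) is absent (z outside [6, 10]); Subtracting the remaining from the first: starting from the 9×9.5 cube, the r=8 cylinder at (2.5, -0.5) partially overlaps it — only the 60.22 mm² overlap (of its 198.77 mm²) is removed, clipping the outline — 1 connected region. The result has 1 disconnected region.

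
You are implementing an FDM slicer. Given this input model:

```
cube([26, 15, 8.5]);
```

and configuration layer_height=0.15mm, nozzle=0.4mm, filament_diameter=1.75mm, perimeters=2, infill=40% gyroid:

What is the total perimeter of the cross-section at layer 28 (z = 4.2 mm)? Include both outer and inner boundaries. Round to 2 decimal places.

At z = 4.2 mm: the cube is present — its section is the full 26×15 rectangle (perimeter 82.00 mm). Overall, the cross-section is a single solid region. Total boundary length (outer) = 82.00 mm.

82.00 mm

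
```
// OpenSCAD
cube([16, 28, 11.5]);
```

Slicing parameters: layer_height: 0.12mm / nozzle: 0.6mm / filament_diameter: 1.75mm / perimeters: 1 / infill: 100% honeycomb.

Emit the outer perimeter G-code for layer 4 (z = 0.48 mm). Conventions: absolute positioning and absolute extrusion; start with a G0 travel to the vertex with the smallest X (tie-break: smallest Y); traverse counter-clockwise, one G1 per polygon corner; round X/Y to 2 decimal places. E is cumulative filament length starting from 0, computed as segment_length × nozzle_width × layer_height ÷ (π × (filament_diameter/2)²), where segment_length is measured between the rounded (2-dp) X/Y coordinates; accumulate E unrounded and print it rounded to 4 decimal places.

At z = 0.48 mm: the cube (footprint 16×28) is included at this height. The outline is a single polygon with 4 vertices. Extrusion per mm of travel: 0.6 × 0.12 / (π × 0.875²) = 0.029934. Accumulating E over each segment gives final E = 2.6342.

G0 X0.00 Y0.00 Z0.48
G1 X16.00 Y0.00 E0.4789
G1 X16.00 Y28.00 E1.3171
G1 X0.00 Y28.00 E1.7960
G1 X0.00 Y0.00 E2.6342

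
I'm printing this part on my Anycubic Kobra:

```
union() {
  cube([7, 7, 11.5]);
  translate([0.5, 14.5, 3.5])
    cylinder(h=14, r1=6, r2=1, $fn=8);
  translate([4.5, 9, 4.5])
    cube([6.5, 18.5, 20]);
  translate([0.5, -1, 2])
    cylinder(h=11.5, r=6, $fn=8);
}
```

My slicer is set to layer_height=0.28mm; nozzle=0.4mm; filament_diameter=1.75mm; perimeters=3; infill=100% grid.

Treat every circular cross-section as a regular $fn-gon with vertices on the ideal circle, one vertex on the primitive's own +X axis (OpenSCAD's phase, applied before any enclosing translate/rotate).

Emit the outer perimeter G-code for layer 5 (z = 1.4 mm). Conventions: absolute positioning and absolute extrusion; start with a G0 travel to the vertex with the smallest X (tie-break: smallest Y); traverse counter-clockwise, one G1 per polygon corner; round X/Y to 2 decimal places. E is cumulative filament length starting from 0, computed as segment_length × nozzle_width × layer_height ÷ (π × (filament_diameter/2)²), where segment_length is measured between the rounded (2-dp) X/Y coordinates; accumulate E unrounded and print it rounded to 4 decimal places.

G0 X0.00 Y0.00 Z1.40
G1 X7.00 Y0.00 E0.3259
G1 X7.00 Y7.00 E0.6519
G1 X0.00 Y7.00 E0.9778
G1 X0.00 Y0.00 E1.3038

At z = 1.4 mm: the 7×7 cube contributes its full rectangle; the cone at (0.5, 14.5) does not reach this height (z outside [3.5, 17.5]); the cube at (4.5, 9) does not reach this height (z outside [4.5, 24.5]); the cylinder at (0.5, -1) is not intersected at this z (z outside [2, 13.5]); Combining (union): only the 7×7 cube is present, so the union is just that shape — 1 connected region. The outline is a single polygon with 4 vertices. Extrusion per mm of travel: 0.4 × 0.28 / (π × 0.875²) = 0.046564. Accumulating E over each segment gives final E = 1.3038.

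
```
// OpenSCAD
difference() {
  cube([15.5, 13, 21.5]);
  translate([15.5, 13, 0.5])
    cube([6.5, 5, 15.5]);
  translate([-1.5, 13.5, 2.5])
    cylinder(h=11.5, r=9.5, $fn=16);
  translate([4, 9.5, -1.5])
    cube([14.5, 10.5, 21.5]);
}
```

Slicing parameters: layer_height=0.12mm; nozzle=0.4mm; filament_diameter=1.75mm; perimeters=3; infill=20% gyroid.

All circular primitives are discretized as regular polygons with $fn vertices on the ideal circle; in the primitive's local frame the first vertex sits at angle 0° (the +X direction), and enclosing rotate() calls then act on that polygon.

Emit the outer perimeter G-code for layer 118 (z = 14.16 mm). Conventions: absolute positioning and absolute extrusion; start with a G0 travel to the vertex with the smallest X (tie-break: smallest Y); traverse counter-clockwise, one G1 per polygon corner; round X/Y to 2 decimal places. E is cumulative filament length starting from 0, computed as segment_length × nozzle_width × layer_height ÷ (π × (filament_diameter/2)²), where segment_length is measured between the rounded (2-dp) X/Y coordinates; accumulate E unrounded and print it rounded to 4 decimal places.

G0 X0.00 Y0.00 Z14.16
G1 X15.50 Y0.00 E0.3093
G1 X15.50 Y9.50 E0.4989
G1 X4.00 Y9.50 E0.7284
G1 X4.00 Y13.00 E0.7982
G1 X0.00 Y13.00 E0.8781
G1 X0.00 Y0.00 E1.1375

At z = 14.16 mm: the cube is present — its section is the full 15.5×13 rectangle; the cube at (15.5, 13) is present — its section is the full 6.5×5 rectangle; the cylinder at (-1.5, 13.5) is absent (z outside [2.5, 14]); the cube at (4, 9.5) (footprint 14.5×10.5) is included at this height; Taking the first minus the rest: starting from the 15.5×13 cube, the 6.5×5 cube at (15.5, 13) misses the remaining region (no effect); the 14.5×10.5 cube at (4, 9.5) partially overlaps it — only the 40.25 mm² overlap (of its 152.25 mm²) is removed, clipping the outline — 1 connected region. The outline is a single polygon with 6 vertices. Extrusion per mm of travel: 0.4 × 0.12 / (π × 0.875²) = 0.019956. Accumulating E over each segment gives final E = 1.1375.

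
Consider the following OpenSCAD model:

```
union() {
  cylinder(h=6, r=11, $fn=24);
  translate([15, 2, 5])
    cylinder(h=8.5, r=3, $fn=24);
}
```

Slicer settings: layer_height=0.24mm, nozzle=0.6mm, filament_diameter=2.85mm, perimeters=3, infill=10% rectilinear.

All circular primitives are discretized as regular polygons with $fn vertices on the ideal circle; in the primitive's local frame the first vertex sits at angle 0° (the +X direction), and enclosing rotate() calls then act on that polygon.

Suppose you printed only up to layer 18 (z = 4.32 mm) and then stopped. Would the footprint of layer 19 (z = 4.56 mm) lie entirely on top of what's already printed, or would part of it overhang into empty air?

entirely on top

Compare the two slices. At z = 4.32: the r=11 cylinder contributes a regular 24-gon of circumradius 11 (area = (24/2)·11.000²·sin(360°/24) = 375.81 mm²); the cylinder at (15, 2) is absent (z outside [5, 13.5]); Combining (union): only the r=11 cylinder is present, so the union is just that shape — area = 375.81 mm². At z = 4.56: the r=11 cylinder contributes a regular 24-gon of circumradius 11 (area = (24/2)·11.000²·sin(360°/24) = 375.81 mm²); the cylinder at (15, 2) does not reach this height (z outside [5, 13.5]); Combining (union): only the r=11 cylinder is present, so the union is just that shape — area = 375.81 mm². Checking containment: the cross-section at z = 4.56 is a subset of the cross-section at z = 4.32.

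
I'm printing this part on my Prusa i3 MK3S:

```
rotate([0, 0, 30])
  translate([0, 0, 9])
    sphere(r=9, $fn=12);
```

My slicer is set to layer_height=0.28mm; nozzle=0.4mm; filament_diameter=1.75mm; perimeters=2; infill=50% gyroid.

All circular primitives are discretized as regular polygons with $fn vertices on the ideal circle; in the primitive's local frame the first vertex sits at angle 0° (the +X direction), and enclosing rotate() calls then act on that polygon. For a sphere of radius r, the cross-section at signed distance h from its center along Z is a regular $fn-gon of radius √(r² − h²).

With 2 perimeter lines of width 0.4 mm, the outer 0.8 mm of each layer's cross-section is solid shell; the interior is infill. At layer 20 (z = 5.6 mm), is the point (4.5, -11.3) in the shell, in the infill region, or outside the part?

outside

At z = 5.6 mm: the r=9 sphere slices to a regular 12-gon of circumradius 8.333 (√(r²−h²) with h=3.4 from center); (whole slice rotated 30° about Z — lengths, areas and connectivity unchanged). Overall, the cross-section is a single solid region. Undo the 30° rotation: the query point maps to (-1.753, -12.036) in the un-rotated model frame. The nearest boundary edge runs (-4.17, -7.22)→(-0.00, -8.33); distance from the point to it = 4.03 mm. The point is not inside any of the regions above, so it lies outside the cross-section (4.03 mm from the nearest boundary).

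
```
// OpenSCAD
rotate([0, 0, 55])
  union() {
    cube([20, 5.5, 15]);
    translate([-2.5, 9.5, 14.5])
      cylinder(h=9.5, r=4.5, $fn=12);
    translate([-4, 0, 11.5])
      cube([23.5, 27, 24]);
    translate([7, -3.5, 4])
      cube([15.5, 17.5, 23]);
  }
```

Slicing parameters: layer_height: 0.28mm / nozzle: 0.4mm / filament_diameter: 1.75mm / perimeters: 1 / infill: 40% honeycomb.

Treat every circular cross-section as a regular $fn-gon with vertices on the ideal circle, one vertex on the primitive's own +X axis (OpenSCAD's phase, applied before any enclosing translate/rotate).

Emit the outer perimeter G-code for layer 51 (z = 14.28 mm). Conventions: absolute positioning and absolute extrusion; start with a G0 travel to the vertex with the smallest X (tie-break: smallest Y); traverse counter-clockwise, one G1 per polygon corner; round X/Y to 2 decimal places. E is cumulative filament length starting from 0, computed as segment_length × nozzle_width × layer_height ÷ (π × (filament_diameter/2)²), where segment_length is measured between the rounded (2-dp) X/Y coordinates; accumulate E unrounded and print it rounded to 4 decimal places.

At z = 14.28 mm: the cube (footprint 20×5.5) is included at this height; the cylinder at (-2.5, 9.5) is not intersected at this z (z outside [14.5, 24]); the cube at (-4, 0) is present — its section is the full 23.5×27 rectangle; the cube at (7, -3.5) is present — its section is the full 15.5×17.5 rectangle; Merging all regions: the regions partially overlap (shared area 285.00 mm²), so overlapping operands fuse into one piece — 1 connected region; (rotated 55° about Z; rotation is an isometry so areas/perimeters/island counts are preserved). The outline is a single polygon with 8 vertices. Extrusion per mm of travel: 0.4 × 0.28 / (π × 0.875²) = 0.046564. Accumulating E over each segment gives final E = 5.3079.

G0 X-24.41 Y12.21 Z14.28
G1 X-2.29 Y-3.28 E1.2574
G1 X4.02 Y5.73 E1.7696
G1 X6.88 Y3.73 E1.9321
G1 X15.77 Y16.42 E2.6536
G1 X1.44 Y26.46 E3.4684
G1 X-0.28 Y24.00 E3.6081
G1 X-10.93 Y31.46 E4.2136
G1 X-24.41 Y12.21 E5.3079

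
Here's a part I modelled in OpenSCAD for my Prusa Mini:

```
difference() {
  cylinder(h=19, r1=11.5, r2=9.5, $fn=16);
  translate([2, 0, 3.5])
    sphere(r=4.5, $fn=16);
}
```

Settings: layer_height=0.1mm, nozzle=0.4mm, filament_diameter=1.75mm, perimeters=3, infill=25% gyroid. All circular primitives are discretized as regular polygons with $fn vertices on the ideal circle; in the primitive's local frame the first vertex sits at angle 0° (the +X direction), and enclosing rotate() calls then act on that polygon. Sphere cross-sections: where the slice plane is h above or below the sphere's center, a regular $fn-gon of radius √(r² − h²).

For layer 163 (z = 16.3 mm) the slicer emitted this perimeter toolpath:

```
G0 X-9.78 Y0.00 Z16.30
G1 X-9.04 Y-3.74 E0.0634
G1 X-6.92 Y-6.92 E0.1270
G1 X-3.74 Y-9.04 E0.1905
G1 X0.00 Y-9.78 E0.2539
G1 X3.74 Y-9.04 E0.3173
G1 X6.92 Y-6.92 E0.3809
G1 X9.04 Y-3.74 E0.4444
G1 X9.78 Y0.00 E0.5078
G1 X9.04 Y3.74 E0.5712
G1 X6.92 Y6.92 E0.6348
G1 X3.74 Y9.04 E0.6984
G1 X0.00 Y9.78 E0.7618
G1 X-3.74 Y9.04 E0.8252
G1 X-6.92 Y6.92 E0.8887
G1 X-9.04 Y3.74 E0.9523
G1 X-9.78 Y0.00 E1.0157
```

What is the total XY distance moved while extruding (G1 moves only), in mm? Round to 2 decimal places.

Sum the Euclidean lengths of each G1 segment: total = 61.08 mm.

61.08 mm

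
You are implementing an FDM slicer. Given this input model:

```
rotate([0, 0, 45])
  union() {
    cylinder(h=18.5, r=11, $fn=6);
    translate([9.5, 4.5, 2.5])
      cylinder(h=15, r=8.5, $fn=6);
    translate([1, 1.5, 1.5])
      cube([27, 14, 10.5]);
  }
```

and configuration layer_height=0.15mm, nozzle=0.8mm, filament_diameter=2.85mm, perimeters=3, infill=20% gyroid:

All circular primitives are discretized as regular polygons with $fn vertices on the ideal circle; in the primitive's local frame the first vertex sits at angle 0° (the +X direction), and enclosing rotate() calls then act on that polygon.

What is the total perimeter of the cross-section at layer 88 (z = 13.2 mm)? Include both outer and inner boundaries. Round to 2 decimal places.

82.70 mm

At z = 13.2 mm: the cylinder: section is a regular 6-gon, circumradius r=11 (perimeter = 2·6·11.000·sin(180°/6) = 66.00 mm); the cylinder at (9.5, 4.5): section is a regular 6-gon, circumradius r=8.5 (perimeter = 2·6·8.500·sin(180°/6) = 51.00 mm); the cube at (1, 1.5) does not reach this height (z outside [1.5, 12]); Merging all regions: the regions partially overlap (shared area 72.38 mm²), so the edge portions inside another operand are dropped and the merged outline is re-measured after clipping — boundary = 82.70 mm; (rotated 45° about Z; rotation is an isometry so areas/perimeters/island counts are preserved). Overall, the cross-section is a single solid region. Total boundary length (outer) = 82.70 mm.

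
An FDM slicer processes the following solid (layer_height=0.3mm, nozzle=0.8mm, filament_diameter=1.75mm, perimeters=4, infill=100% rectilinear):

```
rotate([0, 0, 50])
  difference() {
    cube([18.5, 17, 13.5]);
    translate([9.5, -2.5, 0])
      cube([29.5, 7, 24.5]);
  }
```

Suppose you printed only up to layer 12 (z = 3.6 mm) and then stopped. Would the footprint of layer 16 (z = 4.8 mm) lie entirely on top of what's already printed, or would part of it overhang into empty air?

entirely on top

Compare the two slices. At z = 3.6: the cube (footprint 18.5×17) is included at this height (area 314.50 mm²); the 29.5×7 cube at (9.5, -2.5) contributes its full rectangle (area 206.50 mm²); Subtracting the remaining from the first: starting from the 18.5×17 cube (314.50 mm²), the 29.5×7 cube at (9.5, -2.5) partially overlaps it — only the 40.50 mm² overlap (of its 206.50 mm²) is removed, clipping the outline — area = 274.00 mm²; (rotated 50° about Z; rotation is an isometry so areas/perimeters/island counts are preserved). At z = 4.8: the cube (footprint 18.5×17) is included at this height (area 314.50 mm²); the cube at (9.5, -2.5) is present — its section is the full 29.5×7 rectangle (area 206.50 mm²); After the difference (first − rest): starting from the 18.5×17 cube (314.50 mm²), the 29.5×7 cube at (9.5, -2.5) partially overlaps it — only the 40.50 mm² overlap (of its 206.50 mm²) is removed, clipping the outline — area = 274.00 mm²; (whole slice rotated 50° about Z — lengths, areas and connectivity unchanged). Checking containment: the cross-section at z = 4.8 is a subset of the cross-section at z = 3.6.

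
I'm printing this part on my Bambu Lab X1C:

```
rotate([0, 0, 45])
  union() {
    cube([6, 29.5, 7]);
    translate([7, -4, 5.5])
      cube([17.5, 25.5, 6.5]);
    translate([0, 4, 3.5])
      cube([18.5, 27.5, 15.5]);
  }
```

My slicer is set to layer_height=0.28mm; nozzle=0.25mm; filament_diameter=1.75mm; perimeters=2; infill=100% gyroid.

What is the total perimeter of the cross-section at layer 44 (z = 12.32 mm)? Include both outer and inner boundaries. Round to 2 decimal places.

At z = 12.32 mm: the cube does not reach this height (z outside [0, 7]); the cube at (7, -4) does not reach this height (z outside [5.5, 12]); the cube at (0, 4) is present — its section is the full 18.5×27.5 rectangle (perimeter 92.00 mm); Combining (union): only the 18.5×27.5 cube at (0, 4) is present, so the union is just that shape — boundary = 92.00 mm; (rotated 45° about Z; rotation is an isometry so areas/perimeters/island counts are preserved). Overall, the cross-section is a single solid region. Total boundary length (outer) = 92.00 mm.

92.00 mm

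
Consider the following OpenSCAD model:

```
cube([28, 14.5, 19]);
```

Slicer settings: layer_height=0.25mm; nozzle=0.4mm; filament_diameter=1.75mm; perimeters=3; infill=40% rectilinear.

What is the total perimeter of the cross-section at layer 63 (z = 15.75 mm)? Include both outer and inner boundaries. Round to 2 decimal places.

85.00 mm

At z = 15.75 mm: the cube is present — its section is the full 28×14.5 rectangle (perimeter 85.00 mm). Overall, the cross-section is a single solid region. Total boundary length (outer) = 85.00 mm.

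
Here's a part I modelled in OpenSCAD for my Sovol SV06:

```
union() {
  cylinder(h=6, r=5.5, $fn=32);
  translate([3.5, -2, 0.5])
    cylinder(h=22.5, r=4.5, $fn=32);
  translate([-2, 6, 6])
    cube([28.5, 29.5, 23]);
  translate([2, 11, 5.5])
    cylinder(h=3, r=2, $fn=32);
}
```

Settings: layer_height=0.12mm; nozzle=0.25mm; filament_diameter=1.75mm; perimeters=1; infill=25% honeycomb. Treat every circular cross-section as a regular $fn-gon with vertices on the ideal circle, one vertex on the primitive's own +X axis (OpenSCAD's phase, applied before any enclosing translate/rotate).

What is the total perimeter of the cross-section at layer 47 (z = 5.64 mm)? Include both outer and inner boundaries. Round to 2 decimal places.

52.46 mm

At z = 5.64 mm: the r=5.5 cylinder contributes a regular 32-gon of circumradius 5.5 (perimeter = 2·32·5.500·sin(180°/32) = 34.50 mm); the r=4.5 cylinder at (3.5, -2) contributes a regular 32-gon of circumradius 4.5 (perimeter = 2·32·4.500·sin(180°/32) = 28.23 mm); the cube at (-2, 6) is absent (z outside [6, 29]); the r=2 cylinder at (2, 11) gives a regular 32-gon of circumradius 2 (constant along its height) (perimeter = 2·32·2.000·sin(180°/32) = 12.55 mm); Taking the union: the regions partially overlap (shared area 38.42 mm²), so the edge portions inside another operand are dropped and the merged outline is re-measured after clipping — boundary = 52.46 mm. Overall, the cross-section has 2 separate islands. Total boundary length (outer) = 52.46 mm.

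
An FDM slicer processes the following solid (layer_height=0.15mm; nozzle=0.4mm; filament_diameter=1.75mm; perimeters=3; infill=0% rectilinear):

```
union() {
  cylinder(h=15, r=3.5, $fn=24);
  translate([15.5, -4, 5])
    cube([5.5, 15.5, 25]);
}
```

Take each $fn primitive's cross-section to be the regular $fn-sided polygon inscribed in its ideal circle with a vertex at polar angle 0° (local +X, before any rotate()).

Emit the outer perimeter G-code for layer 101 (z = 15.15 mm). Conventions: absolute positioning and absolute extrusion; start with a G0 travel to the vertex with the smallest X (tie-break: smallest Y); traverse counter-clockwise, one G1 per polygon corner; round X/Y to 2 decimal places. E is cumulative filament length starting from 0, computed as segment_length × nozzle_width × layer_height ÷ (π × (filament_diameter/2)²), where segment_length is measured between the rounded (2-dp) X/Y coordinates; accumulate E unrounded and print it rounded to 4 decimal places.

At z = 15.15 mm: the cylinder is absent (z outside [0, 15]); the cube at (15.5, -4) (footprint 5.5×15.5) is included at this height; Merging all regions: only the 5.5×15.5 cube at (15.5, -4) is present, so the union is just that shape — 1 connected region. The outline is a single polygon with 4 vertices. Extrusion per mm of travel: 0.4 × 0.15 / (π × 0.875²) = 0.024945. Accumulating E over each segment gives final E = 1.0477.

G0 X15.50 Y-4.00 Z15.15
G1 X21.00 Y-4.00 E0.1372
G1 X21.00 Y11.50 E0.5238
G1 X15.50 Y11.50 E0.6610
G1 X15.50 Y-4.00 E1.0477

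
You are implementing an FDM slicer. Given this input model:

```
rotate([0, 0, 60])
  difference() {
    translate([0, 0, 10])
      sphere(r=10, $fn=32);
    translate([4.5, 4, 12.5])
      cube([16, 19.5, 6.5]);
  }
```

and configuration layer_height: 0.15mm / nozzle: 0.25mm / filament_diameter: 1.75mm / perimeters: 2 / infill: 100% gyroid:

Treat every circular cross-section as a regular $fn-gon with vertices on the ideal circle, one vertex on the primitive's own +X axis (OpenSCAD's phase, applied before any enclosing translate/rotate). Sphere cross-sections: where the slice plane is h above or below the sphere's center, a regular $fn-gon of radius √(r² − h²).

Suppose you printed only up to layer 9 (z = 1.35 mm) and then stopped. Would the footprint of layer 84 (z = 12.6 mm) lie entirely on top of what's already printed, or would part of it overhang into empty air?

Compare the two slices. At z = 1.35: the sphere: section is a regular 32-gon, circumradius = √(r²−h²) = √(10²−8.65²) = 5.018 (area = (32/2)·5.018²·sin(360°/32) = 78.59 mm²); the cube at (4.5, 4) does not reach this height (z outside [12.5, 19]); After the difference (first − rest): none of the subtracted shapes is present at this height, so the r=10 sphere is unchanged — area = 78.59 mm²; (rotated 60° about Z; rotation is an isometry so areas/perimeters/island counts are preserved). At z = 12.6: the r=10 sphere slices to a regular 32-gon of circumradius 9.656 (√(r²−h²) with h=2.6 from center) (area = (32/2)·9.656²·sin(360°/32) = 291.04 mm²); the cube at (4.5, 4) (footprint 16×19.5) is included at this height (area 312.00 mm²); After the difference (first − rest): starting from the r=10 sphere (291.04 mm²), the 16×19.5 cube at (4.5, 4) partially overlaps it — only the 11.71 mm² overlap (of its 312.00 mm²) is removed, clipping the outline — area = 279.33 mm²; (rotated 60° about Z; rotation is an isometry so areas/perimeters/island counts are preserved). Checking containment: at z = 12.6 the cross-section extends beyond the z = 1.35 cross-section by about 200.74 mm².

part overhangs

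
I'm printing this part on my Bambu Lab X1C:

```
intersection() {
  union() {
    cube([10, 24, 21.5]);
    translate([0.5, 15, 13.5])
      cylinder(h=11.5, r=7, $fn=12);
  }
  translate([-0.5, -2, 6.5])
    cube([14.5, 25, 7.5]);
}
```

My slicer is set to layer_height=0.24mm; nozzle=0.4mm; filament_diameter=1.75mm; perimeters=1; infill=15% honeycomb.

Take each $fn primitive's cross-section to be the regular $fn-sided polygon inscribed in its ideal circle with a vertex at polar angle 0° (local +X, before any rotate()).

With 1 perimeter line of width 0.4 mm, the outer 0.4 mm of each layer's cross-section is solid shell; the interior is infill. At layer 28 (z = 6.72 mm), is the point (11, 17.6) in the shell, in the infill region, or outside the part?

At z = 6.72 mm: the 10×24 cube contributes its full rectangle; the cylinder at (0.5, 15) does not reach this height (z outside [13.5, 25]); Merging all regions: only the 10×24 cube is present, so the union is just that shape — 1 connected region; the cube at (-0.5, -2) (footprint 14.5×25) is included at this height; Taking the intersection: the 14.5×25 cube at (-0.5, -2) partially overlaps that combined region; clipping to the common part keeps 230.00 mm² — 1 connected region. Overall, the cross-section is a single solid region. The nearest boundary edge runs (10.00, 23.00)→(10.00, 0.00); distance from the point to it = 1.00 mm. The point is not inside any of the regions above, so it lies outside the cross-section (1.00 mm from the nearest boundary).

outside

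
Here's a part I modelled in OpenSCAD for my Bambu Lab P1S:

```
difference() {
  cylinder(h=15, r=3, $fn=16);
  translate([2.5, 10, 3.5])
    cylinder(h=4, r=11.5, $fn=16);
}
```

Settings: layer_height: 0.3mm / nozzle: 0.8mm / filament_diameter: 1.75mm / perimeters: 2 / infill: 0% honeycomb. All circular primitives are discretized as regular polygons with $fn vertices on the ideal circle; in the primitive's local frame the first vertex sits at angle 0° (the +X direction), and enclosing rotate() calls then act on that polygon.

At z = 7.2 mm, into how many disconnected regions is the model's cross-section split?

At z = 7.2 mm: the r=3 cylinder gives a regular 16-gon of circumradius 3 (constant along its height); the r=11.5 cylinder at (2.5, 10) contributes a regular 16-gon of circumradius 11.5; Taking the first minus the rest: starting from the r=3 cylinder, the r=11.5 cylinder at (2.5, 10) partially overlaps it — only the 19.23 mm² overlap (of its 404.88 mm²) is removed, clipping the outline — 1 connected region. The result has 1 disconnected region.

1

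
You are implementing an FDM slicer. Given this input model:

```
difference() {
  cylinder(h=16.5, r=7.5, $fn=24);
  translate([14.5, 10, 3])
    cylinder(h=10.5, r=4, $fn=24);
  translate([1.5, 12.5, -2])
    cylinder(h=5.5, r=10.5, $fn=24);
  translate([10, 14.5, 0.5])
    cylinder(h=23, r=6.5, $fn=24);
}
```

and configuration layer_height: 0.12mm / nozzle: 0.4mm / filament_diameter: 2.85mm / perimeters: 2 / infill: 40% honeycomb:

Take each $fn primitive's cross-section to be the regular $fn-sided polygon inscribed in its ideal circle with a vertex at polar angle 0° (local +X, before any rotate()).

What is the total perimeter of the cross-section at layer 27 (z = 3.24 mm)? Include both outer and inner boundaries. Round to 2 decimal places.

45.56 mm

At z = 3.24 mm: the r=7.5 cylinder contributes a regular 24-gon of circumradius 7.5 (perimeter = 2·24·7.500·sin(180°/24) = 46.99 mm); the cylinder at (14.5, 10): section is a regular 24-gon, circumradius r=4 (perimeter = 2·24·4.000·sin(180°/24) = 25.06 mm); the r=10.5 cylinder at (1.5, 12.5) gives a regular 24-gon of circumradius 10.5 (constant along its height) (perimeter = 2·24·10.500·sin(180°/24) = 65.79 mm); the r=6.5 cylinder at (10, 14.5) gives a regular 24-gon of circumradius 6.5 (constant along its height) (perimeter = 2·24·6.500·sin(180°/24) = 40.72 mm); Subtracting the remaining from the first: starting from the r=7.5 cylinder, the r=4 cylinder at (14.5, 10) misses the remaining region (no effect); the r=10.5 cylinder at (1.5, 12.5) partially overlaps it — only the 45.55 mm² overlap (of its 342.42 mm²) is removed, clipping the outline; the r=6.5 cylinder at (10, 14.5) misses the remaining region (no effect) — boundary = 45.56 mm. Overall, the cross-section is a single solid region. Total boundary length (outer) = 45.56 mm.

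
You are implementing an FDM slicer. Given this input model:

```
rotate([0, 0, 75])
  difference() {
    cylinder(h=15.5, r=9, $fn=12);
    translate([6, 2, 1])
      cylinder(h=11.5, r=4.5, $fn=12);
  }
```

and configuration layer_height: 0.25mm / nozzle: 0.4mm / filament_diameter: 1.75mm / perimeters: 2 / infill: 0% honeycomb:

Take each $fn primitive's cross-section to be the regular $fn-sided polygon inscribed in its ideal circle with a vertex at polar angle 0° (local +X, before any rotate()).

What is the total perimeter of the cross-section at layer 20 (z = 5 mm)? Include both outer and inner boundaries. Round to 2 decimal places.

At z = 5 mm: the r=9 cylinder gives a regular 12-gon of circumradius 9 (constant along its height) (perimeter = 2·12·9.000·sin(180°/12) = 55.90 mm); the r=4.5 cylinder at (6, 2) gives a regular 12-gon of circumradius 4.5 (constant along its height) (perimeter = 2·12·4.500·sin(180°/12) = 27.95 mm); Subtracting the remaining from the first: starting from the r=9 cylinder, the r=4.5 cylinder at (6, 2) partially overlaps it — only the 48.60 mm² overlap (of its 60.75 mm²) is removed, clipping the outline — boundary = 63.46 mm; (whole slice rotated 75° about Z — lengths, areas and connectivity unchanged). Overall, the cross-section is a single solid region. Total boundary length (outer) = 63.46 mm.

63.46 mm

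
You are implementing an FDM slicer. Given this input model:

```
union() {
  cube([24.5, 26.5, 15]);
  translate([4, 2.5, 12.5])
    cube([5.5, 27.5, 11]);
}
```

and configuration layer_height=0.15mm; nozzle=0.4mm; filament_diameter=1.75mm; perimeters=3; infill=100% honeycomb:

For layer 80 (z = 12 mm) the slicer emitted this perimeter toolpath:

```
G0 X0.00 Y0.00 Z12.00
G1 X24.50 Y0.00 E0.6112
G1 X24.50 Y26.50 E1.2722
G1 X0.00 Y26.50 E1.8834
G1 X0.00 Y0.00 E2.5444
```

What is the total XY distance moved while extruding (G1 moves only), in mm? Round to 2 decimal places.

Sum the Euclidean lengths of each G1 segment: total = 102.00 mm.

102.00 mm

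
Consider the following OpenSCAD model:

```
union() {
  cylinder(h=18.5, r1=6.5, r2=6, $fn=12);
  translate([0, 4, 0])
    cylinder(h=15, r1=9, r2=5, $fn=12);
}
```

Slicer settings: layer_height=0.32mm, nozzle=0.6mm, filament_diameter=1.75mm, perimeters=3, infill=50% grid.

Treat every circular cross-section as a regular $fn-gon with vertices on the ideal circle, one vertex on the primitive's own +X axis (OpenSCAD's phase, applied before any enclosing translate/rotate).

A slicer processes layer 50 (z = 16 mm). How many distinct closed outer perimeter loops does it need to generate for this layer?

At z = 16 mm: the cone: at t=0.865 of its height the radius interpolates to r₁+(r₂−r₁)t = 6.068, giving a regular 12-gon of that circumradius; the cone at (0, 4) is not intersected at this z (z outside [0, 15]); Combining (union): only the cone is present, so the union is just that shape — 1 connected region. The result has 1 disconnected region.

1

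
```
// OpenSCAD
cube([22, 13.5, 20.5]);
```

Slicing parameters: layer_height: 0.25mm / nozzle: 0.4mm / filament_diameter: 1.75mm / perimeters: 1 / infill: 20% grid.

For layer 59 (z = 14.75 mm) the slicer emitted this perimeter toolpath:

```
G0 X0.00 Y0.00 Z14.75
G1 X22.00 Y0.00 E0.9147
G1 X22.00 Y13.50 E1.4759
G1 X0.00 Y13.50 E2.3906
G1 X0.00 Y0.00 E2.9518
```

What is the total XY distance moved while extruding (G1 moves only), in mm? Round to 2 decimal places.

Sum the Euclidean lengths of each G1 segment: total = 71.00 mm.

71.00 mm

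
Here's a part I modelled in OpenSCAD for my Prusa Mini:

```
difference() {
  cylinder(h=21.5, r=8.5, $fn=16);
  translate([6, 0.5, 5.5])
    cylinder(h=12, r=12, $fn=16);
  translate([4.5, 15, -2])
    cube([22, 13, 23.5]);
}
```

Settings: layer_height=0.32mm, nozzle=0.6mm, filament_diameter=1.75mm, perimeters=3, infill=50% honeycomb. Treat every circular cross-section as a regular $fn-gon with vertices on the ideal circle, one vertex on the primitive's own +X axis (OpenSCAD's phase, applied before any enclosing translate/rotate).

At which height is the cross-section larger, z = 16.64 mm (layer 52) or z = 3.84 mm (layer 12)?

Layer 52 (z = 16.64): the cylinder: section is a regular 16-gon, circumradius r=8.5 (area = (16/2)·8.500²·sin(360°/16) = 221.19 mm²); the r=12 cylinder at (6, 0.5) contributes a regular 16-gon of circumradius 12 (area = (16/2)·12.000²·sin(360°/16) = 440.85 mm²); the cube at (4.5, 15) (footprint 22×13) is included at this height (area 286.00 mm²); Taking the first minus the rest: starting from the r=8.5 cylinder (221.19 mm²), the r=12 cylinder at (6, 0.5) partially overlaps it — only the 189.46 mm² overlap (of its 440.85 mm²) is removed, clipping the outline; the 22×13 cube at (4.5, 15) misses the remaining region (no effect) — area = 31.73 mm². So its area = 31.73 mm². Layer 12 (z = 3.84): the cylinder: section is a regular 16-gon, circumradius r=8.5 (area = (16/2)·8.500²·sin(360°/16) = 221.19 mm²); the cylinder at (6, 0.5) does not reach this height (z outside [5.5, 17.5]); the cube at (4.5, 15) (footprint 22×13) is included at this height (area 286.00 mm²); Taking the first minus the rest: starting from the r=8.5 cylinder (221.19 mm²), the 22×13 cube at (4.5, 15) misses the remaining region (no effect) — area = 221.19 mm². So its area = 221.19 mm². Layer 12 is larger (221.19 vs 31.73 mm²).

layer 12 (z = 3.84 mm)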